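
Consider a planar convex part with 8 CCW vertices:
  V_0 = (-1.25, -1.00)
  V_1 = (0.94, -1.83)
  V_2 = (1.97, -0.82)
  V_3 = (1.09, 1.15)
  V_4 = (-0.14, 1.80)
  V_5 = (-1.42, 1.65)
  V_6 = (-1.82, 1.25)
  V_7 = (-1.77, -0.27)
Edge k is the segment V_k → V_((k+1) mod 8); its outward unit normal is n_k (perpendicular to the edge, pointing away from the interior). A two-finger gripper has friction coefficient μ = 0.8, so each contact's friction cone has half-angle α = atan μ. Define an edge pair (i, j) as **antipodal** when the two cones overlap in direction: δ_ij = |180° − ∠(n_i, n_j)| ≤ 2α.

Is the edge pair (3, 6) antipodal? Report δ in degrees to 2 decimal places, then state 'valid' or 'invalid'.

δ = 60.26°, valid

α = atan 0.8 = 38.66°;  2α = 77.32°
edge 3: e_3 = (-1.23, +0.65);  n_3 = (+0.4672, +0.8841)
edge 6: e_6 = (+0.05, -1.52);  n_6 = (-0.9995, -0.0329)
∠(n_3, n_6) = 119.74°
δ = |180° − 119.74°| = 60.26°
60.26° ≤ 2α = 77.32°  →  valid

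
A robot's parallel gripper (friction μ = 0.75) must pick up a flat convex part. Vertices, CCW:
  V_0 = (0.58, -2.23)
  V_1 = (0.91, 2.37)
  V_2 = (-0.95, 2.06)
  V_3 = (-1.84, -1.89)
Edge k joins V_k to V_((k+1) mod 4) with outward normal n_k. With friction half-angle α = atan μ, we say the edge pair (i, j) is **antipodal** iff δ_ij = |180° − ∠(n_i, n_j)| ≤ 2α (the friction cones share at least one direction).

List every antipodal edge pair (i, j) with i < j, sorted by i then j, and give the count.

α = atan 0.75 = 36.87°;  2α = 73.74°
n_0 = (+0.9974, -0.0716)
n_1 = (-0.1644, +0.9864)
n_2 = (-0.9755, +0.2198)
n_3 = (-0.1391, -0.9903)
  (0,1): δ = 76.43°  ·
  (0,2): δ = 8.59°  ✓
  (0,3): δ = 86.11°  ·
  (1,2): δ = 112.16°  ·
  (1,3): δ = 17.46°  ✓
  (2,3): δ = 85.30°  ·
antipodal pairs: 2

count = 2; pairs: (0,2), (1,3)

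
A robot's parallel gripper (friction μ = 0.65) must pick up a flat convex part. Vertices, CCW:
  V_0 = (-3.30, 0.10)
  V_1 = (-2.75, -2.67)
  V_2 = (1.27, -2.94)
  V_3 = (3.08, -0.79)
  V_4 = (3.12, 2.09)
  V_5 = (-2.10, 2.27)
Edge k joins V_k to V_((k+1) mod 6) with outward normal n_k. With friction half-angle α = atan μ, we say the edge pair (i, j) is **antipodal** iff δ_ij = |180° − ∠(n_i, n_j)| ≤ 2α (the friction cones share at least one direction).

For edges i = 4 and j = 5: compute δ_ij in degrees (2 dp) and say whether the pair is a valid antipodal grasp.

α = atan 0.65 = 33.02°;  2α = 66.05°
edge 4: e_4 = (-5.22, +0.18);  n_4 = (+0.0345, +0.9994)
edge 5: e_5 = (-1.20, -2.17);  n_5 = (-0.8751, +0.4839)
∠(n_4, n_5) = 63.03°
δ = |180° − 63.03°| = 116.97°
116.97° > 2α = 66.05°  →  invalid

δ = 116.97°, invalid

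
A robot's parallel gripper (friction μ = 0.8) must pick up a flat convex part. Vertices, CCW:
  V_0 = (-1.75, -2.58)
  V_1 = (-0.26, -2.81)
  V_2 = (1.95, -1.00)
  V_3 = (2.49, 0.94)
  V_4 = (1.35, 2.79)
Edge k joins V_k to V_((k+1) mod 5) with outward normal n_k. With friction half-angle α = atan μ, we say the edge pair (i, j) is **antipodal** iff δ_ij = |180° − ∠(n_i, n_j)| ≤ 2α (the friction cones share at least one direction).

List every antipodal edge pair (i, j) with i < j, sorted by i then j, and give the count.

α = atan 0.8 = 38.66°;  2α = 77.32°
n_0 = (-0.1526, -0.9883)
n_1 = (+0.6336, -0.7736)
n_2 = (+0.9634, -0.2682)
n_3 = (+0.8513, +0.5246)
n_4 = (-0.8661, +0.5000)
  (0,1): δ = 131.91°  ·
  (0,2): δ = 96.78°  ·
  (0,3): δ = 49.58°  ✓
  (0,4): δ = 68.78°  ✓
  (1,2): δ = 144.87°  ·
  (1,3): δ = 97.68°  ·
  (1,4): δ = 20.69°  ✓
  (2,3): δ = 132.80°  ·
  (2,4): δ = 14.44°  ✓
  (3,4): δ = 61.64°  ✓
antipodal pairs: 5

count = 5; pairs: (0,3), (0,4), (1,4), (2,4), (3,4)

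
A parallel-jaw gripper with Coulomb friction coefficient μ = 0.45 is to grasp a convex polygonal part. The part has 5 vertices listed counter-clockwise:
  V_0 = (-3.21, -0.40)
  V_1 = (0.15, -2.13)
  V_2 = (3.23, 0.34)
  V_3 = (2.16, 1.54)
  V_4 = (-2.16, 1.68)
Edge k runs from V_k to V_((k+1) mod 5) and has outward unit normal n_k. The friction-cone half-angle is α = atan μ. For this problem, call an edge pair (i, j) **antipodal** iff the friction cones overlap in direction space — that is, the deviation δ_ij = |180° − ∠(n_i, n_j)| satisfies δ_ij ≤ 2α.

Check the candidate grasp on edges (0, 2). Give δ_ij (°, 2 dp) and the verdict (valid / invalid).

α = atan 0.45 = 24.23°;  2α = 48.46°
edge 0: e_0 = (+3.36, -1.73);  n_0 = (-0.4578, -0.8891)
edge 2: e_2 = (-1.07, +1.20);  n_2 = (+0.7464, +0.6655)
∠(n_0, n_2) = 158.97°
δ = |180° − 158.97°| = 21.03°
21.03° ≤ 2α = 48.46°  →  valid

δ = 21.03°, valid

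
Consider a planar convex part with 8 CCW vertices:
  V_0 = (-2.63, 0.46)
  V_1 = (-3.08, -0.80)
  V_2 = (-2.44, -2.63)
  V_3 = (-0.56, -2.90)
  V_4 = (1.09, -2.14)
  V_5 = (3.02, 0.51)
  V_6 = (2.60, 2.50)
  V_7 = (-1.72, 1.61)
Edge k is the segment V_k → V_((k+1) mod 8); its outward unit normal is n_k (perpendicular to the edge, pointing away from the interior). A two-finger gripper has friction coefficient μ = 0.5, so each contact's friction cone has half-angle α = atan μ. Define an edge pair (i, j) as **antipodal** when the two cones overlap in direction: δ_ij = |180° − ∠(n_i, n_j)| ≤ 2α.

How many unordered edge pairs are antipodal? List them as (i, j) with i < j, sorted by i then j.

α = atan 0.5 = 26.57°;  2α = 53.13°
n_0 = (-0.9417, +0.3363)
n_1 = (-0.9439, -0.3301)
n_2 = (-0.1422, -0.9898)
n_3 = (+0.4184, -0.9083)
n_4 = (+0.8083, -0.5887)
n_5 = (+0.9784, +0.2065)
n_6 = (-0.2018, +0.9794)
n_7 = (-0.7842, +0.6205)
  (0,1): δ = 141.07°  ·
  (0,2): δ = 78.52°  ·
  (0,3): δ = 45.62°  ✓
  (0,4): δ = 16.41°  ✓
  (0,5): δ = 31.57°  ✓
  (0,6): δ = 121.29°  ·
  (0,7): δ = 161.30°  ·
  (1,2): δ = 117.45°  ·
  (1,3): δ = 84.55°  ·
  (1,4): δ = 55.34°  ·
  (1,5): δ = 7.36°  ✓
  (1,6): δ = 82.37°  ·
  (1,7): δ = 122.37°  ·
  (2,3): δ = 147.10°  ·
  (2,4): δ = 117.89°  ·
  (2,5): δ = 69.91°  ·
  (2,6): δ = 19.81°  ✓
  (2,7): δ = 59.82°  ·
  (3,4): δ = 150.80°  ·
  (3,5): δ = 102.81°  ·
  (3,6): δ = 13.09°  ✓
  (3,7): δ = 26.91°  ✓
  (4,5): δ = 132.02°  ·
  (4,6): δ = 42.29°  ✓
  (4,7): δ = 2.29°  ✓
  (5,6): δ = 90.28°  ·
  (5,7): δ = 50.27°  ✓
  (6,7): δ = 140.00°  ·
antipodal pairs: 10

count = 10; pairs: (0,3), (0,4), (0,5), (1,5), (2,6), (3,6), (3,7), (4,6), (4,7), (5,7)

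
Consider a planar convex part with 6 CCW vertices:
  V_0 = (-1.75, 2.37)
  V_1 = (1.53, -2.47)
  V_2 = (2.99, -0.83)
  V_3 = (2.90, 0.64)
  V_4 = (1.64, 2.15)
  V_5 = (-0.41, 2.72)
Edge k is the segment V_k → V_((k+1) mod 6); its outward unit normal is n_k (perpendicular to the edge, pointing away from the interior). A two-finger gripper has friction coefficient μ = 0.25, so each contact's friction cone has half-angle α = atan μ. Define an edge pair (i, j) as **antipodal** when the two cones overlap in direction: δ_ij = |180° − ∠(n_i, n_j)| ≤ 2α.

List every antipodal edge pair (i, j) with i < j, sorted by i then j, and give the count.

count = 1; pairs: (0,3)

α = atan 0.25 = 14.04°;  2α = 28.07°
n_0 = (-0.8278, -0.5610)
n_1 = (+0.7469, -0.6649)
n_2 = (+0.9981, +0.0611)
n_3 = (+0.7678, +0.6407)
n_4 = (+0.2679, +0.9635)
n_5 = (-0.2527, +0.9675)
  (0,1): δ = 75.80°  ·
  (0,2): δ = 30.62°  ·
  (0,3): δ = 5.72°  ✓
  (0,4): δ = 40.34°  ·
  (0,5): δ = 70.51°  ·
  (1,2): δ = 134.82°  ·
  (1,3): δ = 98.48°  ·
  (1,4): δ = 63.86°  ·
  (1,5): δ = 33.68°  ·
  (2,3): δ = 143.66°  ·
  (2,4): δ = 109.04°  ·
  (2,5): δ = 78.87°  ·
  (3,4): δ = 145.38°  ·
  (3,5): δ = 115.20°  ·
  (4,5): δ = 149.82°  ·
antipodal pairs: 1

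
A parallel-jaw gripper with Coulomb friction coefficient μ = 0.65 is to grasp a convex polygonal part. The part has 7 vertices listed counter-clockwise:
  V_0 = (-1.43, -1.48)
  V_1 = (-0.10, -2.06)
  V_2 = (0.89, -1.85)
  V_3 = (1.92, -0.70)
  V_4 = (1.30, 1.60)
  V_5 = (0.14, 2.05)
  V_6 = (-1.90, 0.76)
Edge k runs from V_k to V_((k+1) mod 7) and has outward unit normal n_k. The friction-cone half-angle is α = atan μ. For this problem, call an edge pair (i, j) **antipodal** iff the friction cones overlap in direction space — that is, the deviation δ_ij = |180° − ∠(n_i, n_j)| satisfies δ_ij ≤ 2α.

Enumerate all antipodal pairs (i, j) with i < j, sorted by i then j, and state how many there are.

count = 9; pairs: (0,3), (0,4), (0,5), (1,4), (1,5), (2,5), (2,6), (3,6), (4,6)

α = atan 0.65 = 33.02°;  2α = 66.05°
n_0 = (-0.3997, -0.9166)
n_1 = (+0.2075, -0.9782)
n_2 = (+0.7449, -0.6672)
n_3 = (+0.9655, +0.2603)
n_4 = (+0.3617, +0.9323)
n_5 = (-0.5345, +0.8452)
n_6 = (-0.9787, -0.2053)
  (0,1): δ = 144.46°  ·
  (0,2): δ = 108.29°  ·
  (0,3): δ = 51.35°  ✓
  (0,4): δ = 2.36°  ✓
  (0,5): δ = 55.87°  ✓
  (0,6): δ = 125.41°  ·
  (1,2): δ = 143.83°  ·
  (1,3): δ = 86.89°  ·
  (1,4): δ = 33.18°  ✓
  (1,5): δ = 20.33°  ✓
  (1,6): δ = 89.87°  ·
  (2,3): δ = 123.06°  ·
  (2,4): δ = 69.35°  ·
  (2,5): δ = 15.84°  ✓
  (2,6): δ = 53.70°  ✓
  (3,4): δ = 126.29°  ·
  (3,5): δ = 72.78°  ·
  (3,6): δ = 3.24°  ✓
  (4,5): δ = 126.49°  ·
  (4,6): δ = 56.95°  ✓
  (5,6): δ = 110.46°  ·
antipodal pairs: 9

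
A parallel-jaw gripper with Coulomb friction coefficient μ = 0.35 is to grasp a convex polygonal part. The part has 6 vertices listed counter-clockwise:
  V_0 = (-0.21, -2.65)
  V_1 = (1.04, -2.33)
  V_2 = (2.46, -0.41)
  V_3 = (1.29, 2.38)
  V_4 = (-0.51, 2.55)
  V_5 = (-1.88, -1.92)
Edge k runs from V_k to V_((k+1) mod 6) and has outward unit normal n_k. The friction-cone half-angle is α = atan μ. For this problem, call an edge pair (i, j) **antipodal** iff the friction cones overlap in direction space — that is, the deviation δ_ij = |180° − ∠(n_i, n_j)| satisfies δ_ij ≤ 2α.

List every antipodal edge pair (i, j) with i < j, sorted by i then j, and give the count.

α = atan 0.35 = 19.29°;  2α = 38.58°
n_0 = (+0.2480, -0.9688)
n_1 = (+0.8040, -0.5946)
n_2 = (+0.9222, +0.3867)
n_3 = (+0.0940, +0.9956)
n_4 = (-0.9561, +0.2930)
n_5 = (-0.4005, -0.9163)
  (0,1): δ = 140.85°  ·
  (0,2): δ = 81.61°  ·
  (0,3): δ = 19.75°  ✓
  (0,4): δ = 58.60°  ·
  (0,5): δ = 142.03°  ·
  (1,2): δ = 120.76°  ·
  (1,3): δ = 58.91°  ·
  (1,4): δ = 19.45°  ✓
  (1,5): δ = 102.87°  ·
  (2,3): δ = 118.15°  ·
  (2,4): δ = 39.79°  ·
  (2,5): δ = 43.64°  ·
  (3,4): δ = 101.64°  ·
  (3,5): δ = 18.22°  ✓
  (4,5): δ = 96.57°  ·
antipodal pairs: 3

count = 3; pairs: (0,3), (1,4), (3,5)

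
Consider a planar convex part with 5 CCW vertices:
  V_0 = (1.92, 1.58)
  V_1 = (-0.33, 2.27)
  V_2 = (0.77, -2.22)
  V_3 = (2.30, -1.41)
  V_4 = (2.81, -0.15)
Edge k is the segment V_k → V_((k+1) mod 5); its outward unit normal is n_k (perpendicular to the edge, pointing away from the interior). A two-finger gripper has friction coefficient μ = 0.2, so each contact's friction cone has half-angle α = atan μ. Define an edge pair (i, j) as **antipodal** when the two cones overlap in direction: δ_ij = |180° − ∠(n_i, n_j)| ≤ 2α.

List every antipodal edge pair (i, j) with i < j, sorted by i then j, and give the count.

count = 1; pairs: (1,4)

α = atan 0.2 = 11.31°;  2α = 22.62°
n_0 = (+0.2932, +0.9561)
n_1 = (-0.9713, -0.2380)
n_2 = (+0.4679, -0.8838)
n_3 = (+0.9269, -0.3752)
n_4 = (+0.8892, +0.4575)
  (0,1): δ = 59.19°  ·
  (0,2): δ = 44.95°  ·
  (0,3): δ = 85.01°  ·
  (0,4): δ = 134.27°  ·
  (1,2): δ = 75.87°  ·
  (1,3): δ = 35.80°  ·
  (1,4): δ = 13.46°  ✓
  (2,3): δ = 139.93°  ·
  (2,4): δ = 90.67°  ·
  (3,4): δ = 130.74°  ·
antipodal pairs: 1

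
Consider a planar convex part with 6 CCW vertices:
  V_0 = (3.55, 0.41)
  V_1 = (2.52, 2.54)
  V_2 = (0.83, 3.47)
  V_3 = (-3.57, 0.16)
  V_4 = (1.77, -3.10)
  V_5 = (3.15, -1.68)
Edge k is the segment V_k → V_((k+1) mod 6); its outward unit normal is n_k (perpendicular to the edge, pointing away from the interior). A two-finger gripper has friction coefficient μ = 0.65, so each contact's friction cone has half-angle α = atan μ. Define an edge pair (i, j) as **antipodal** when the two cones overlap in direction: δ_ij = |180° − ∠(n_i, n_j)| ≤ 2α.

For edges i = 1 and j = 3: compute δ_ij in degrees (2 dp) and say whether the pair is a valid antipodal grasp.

α = atan 0.65 = 33.02°;  2α = 66.05°
edge 1: e_1 = (-1.69, +0.93);  n_1 = (+0.4821, +0.8761)
edge 3: e_3 = (+5.34, -3.26);  n_3 = (-0.5211, -0.8535)
∠(n_1, n_3) = 177.42°
δ = |180° − 177.42°| = 2.58°
2.58° ≤ 2α = 66.05°  →  valid

δ = 2.58°, valid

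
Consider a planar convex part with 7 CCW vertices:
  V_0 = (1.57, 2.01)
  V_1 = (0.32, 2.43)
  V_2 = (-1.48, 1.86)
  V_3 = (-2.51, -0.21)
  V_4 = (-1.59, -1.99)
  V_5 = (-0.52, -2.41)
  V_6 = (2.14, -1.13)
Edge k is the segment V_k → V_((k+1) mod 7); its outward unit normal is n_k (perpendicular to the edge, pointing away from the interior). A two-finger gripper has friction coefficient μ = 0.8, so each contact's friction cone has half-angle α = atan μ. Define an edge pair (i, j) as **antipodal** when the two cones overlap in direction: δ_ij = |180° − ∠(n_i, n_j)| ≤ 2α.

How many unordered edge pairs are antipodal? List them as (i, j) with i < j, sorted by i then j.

α = atan 0.8 = 38.66°;  2α = 77.32°
n_0 = (+0.3185, +0.9479)
n_1 = (-0.3019, +0.9533)
n_2 = (-0.8953, +0.4455)
n_3 = (-0.8884, -0.4592)
n_4 = (-0.3654, -0.9309)
n_5 = (+0.4336, -0.9011)
n_6 = (+0.9839, +0.1786)
  (0,1): δ = 143.86°  ·
  (0,2): δ = 97.88°  ·
  (0,3): δ = 44.10°  ✓
  (0,4): δ = 2.86°  ✓
  (0,5): δ = 44.27°  ✓
  (0,6): δ = 118.86°  ·
  (1,2): δ = 134.03°  ·
  (1,3): δ = 80.24°  ·
  (1,4): δ = 39.00°  ✓
  (1,5): δ = 8.13°  ✓
  (1,6): δ = 82.72°  ·
  (2,3): δ = 126.21°  ·
  (2,4): δ = 84.98°  ·
  (2,5): δ = 37.85°  ✓
  (2,6): δ = 36.74°  ✓
  (3,4): δ = 138.76°  ·
  (3,5): δ = 91.64°  ·
  (3,6): δ = 17.04°  ✓
  (4,5): δ = 132.87°  ·
  (4,6): δ = 58.28°  ✓
  (5,6): δ = 105.41°  ·
antipodal pairs: 9

count = 9; pairs: (0,3), (0,4), (0,5), (1,4), (1,5), (2,5), (2,6), (3,6), (4,6)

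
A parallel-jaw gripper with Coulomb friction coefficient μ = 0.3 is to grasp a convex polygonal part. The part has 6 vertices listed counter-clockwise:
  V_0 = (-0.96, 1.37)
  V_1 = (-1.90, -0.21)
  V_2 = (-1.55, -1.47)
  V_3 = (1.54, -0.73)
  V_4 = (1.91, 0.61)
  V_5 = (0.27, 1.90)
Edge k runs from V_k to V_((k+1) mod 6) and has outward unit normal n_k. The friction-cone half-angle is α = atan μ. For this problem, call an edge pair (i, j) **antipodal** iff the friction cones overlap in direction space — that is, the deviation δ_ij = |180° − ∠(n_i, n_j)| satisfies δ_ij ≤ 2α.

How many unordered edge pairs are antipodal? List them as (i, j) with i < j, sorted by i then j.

count = 3; pairs: (0,3), (1,3), (2,5)

α = atan 0.3 = 16.70°;  2α = 33.40°
n_0 = (-0.8594, +0.5113)
n_1 = (-0.9635, -0.2676)
n_2 = (+0.2329, -0.9725)
n_3 = (+0.9639, -0.2662)
n_4 = (+0.6182, +0.7860)
n_5 = (-0.3957, +0.9184)
  (0,1): δ = 133.73°  ·
  (0,2): δ = 45.78°  ·
  (0,3): δ = 15.31°  ✓
  (0,4): δ = 82.56°  ·
  (0,5): δ = 144.06°  ·
  (1,2): δ = 92.06°  ·
  (1,3): δ = 30.96°  ✓
  (1,4): δ = 36.29°  ·
  (1,5): δ = 97.79°  ·
  (2,3): δ = 118.90°  ·
  (2,4): δ = 51.66°  ·
  (2,5): δ = 9.84°  ✓
  (3,4): δ = 112.75°  ·
  (3,5): δ = 51.25°  ·
  (4,5): δ = 118.50°  ·
antipodal pairs: 3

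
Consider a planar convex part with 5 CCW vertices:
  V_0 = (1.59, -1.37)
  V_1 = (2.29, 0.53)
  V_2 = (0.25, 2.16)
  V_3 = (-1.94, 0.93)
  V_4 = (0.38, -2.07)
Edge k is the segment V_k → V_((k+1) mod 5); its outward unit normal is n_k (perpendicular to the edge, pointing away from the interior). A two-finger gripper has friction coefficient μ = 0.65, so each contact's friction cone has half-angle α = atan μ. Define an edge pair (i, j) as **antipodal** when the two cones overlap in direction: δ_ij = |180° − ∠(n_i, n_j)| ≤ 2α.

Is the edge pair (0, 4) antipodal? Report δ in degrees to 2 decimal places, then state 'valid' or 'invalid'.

α = atan 0.65 = 33.02°;  2α = 66.05°
edge 0: e_0 = (+0.70, +1.90);  n_0 = (+0.9383, -0.3457)
edge 4: e_4 = (+1.21, +0.70);  n_4 = (+0.5008, -0.8656)
∠(n_0, n_4) = 39.73°
δ = |180° − 39.73°| = 140.27°
140.27° > 2α = 66.05°  →  invalid

δ = 140.27°, invalid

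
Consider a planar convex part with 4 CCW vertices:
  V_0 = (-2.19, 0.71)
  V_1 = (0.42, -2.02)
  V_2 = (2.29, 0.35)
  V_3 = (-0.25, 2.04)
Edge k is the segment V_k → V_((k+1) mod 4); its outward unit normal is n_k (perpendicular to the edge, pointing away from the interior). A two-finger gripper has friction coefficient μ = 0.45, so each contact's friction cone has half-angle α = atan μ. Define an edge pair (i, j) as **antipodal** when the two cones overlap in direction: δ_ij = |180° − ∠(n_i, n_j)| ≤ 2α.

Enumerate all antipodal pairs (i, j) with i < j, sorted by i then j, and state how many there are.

α = atan 0.45 = 24.23°;  2α = 48.46°
n_0 = (-0.7228, -0.6910)
n_1 = (+0.7851, -0.6194)
n_2 = (+0.5539, +0.8326)
n_3 = (-0.5654, +0.8248)
  (0,1): δ = 81.99°  ·
  (0,2): δ = 12.65°  ✓
  (0,3): δ = 80.72°  ·
  (1,2): δ = 85.36°  ·
  (1,3): δ = 17.29°  ✓
  (2,3): δ = 111.93°  ·
antipodal pairs: 2

count = 2; pairs: (0,2), (1,3)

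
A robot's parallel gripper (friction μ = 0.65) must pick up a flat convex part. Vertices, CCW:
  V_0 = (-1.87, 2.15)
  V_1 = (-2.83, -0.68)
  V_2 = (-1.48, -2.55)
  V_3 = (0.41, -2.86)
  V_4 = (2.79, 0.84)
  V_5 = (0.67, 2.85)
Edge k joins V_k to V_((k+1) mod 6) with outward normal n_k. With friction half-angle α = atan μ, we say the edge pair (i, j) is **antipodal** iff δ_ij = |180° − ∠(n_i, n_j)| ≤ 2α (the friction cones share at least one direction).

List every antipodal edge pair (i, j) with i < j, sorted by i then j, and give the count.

count = 6; pairs: (0,3), (0,4), (1,4), (2,4), (2,5), (3,5)

α = atan 0.65 = 33.02°;  2α = 66.05°
n_0 = (-0.9470, +0.3212)
n_1 = (-0.8108, -0.5853)
n_2 = (-0.1619, -0.9868)
n_3 = (+0.8410, -0.5410)
n_4 = (+0.6880, +0.7257)
n_5 = (-0.2657, +0.9641)
  (0,1): δ = 125.44°  ·
  (0,2): δ = 80.58°  ·
  (0,3): δ = 14.01°  ✓
  (0,4): δ = 65.26°  ✓
  (0,5): δ = 124.15°  ·
  (1,2): δ = 135.14°  ·
  (1,3): δ = 68.58°  ·
  (1,4): δ = 10.70°  ✓
  (1,5): δ = 69.58°  ·
  (2,3): δ = 113.44°  ·
  (2,4): δ = 34.16°  ✓
  (2,5): δ = 24.72°  ✓
  (3,4): δ = 100.72°  ·
  (3,5): δ = 41.84°  ✓
  (4,5): δ = 121.12°  ·
antipodal pairs: 6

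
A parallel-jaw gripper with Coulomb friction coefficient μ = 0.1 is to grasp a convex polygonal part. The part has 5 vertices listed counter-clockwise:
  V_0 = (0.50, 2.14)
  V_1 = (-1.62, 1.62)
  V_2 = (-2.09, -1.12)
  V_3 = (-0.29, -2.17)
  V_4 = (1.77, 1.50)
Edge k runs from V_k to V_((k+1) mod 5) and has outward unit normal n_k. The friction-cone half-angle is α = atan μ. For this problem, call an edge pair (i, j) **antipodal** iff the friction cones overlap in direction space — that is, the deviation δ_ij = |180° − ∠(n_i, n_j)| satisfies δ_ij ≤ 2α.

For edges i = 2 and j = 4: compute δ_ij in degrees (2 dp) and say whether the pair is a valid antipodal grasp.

α = atan 0.1 = 5.71°;  2α = 11.42°
edge 2: e_2 = (+1.80, -1.05);  n_2 = (-0.5039, -0.8638)
edge 4: e_4 = (-1.27, +0.64);  n_4 = (+0.4500, +0.8930)
∠(n_2, n_4) = 176.49°
δ = |180° − 176.49°| = 3.51°
3.51° ≤ 2α = 11.42°  →  valid

δ = 3.51°, valid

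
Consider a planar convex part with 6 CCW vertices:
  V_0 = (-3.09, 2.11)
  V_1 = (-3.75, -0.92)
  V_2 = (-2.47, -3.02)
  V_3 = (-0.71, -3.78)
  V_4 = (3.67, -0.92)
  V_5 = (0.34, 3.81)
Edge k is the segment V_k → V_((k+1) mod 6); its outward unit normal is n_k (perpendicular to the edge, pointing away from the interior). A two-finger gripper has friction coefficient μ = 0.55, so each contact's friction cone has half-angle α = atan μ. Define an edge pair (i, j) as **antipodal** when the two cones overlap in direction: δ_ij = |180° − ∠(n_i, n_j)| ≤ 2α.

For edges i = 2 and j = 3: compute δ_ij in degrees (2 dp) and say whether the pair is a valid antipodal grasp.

δ = 123.50°, invalid

α = atan 0.55 = 28.81°;  2α = 57.62°
edge 2: e_2 = (+1.76, -0.76);  n_2 = (-0.3964, -0.9181)
edge 3: e_3 = (+4.38, +2.86);  n_3 = (+0.5467, -0.8373)
∠(n_2, n_3) = 56.50°
δ = |180° − 56.50°| = 123.50°
123.50° > 2α = 57.62°  →  invalid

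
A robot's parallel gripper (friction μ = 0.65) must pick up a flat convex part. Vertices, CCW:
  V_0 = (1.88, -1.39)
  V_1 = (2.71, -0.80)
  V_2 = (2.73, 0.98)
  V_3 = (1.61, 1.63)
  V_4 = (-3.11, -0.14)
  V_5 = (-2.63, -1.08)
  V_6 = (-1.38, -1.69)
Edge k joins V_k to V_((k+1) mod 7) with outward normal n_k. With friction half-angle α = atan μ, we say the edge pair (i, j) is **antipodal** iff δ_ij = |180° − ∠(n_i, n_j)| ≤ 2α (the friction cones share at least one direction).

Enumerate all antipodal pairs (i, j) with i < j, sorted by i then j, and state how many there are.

count = 9; pairs: (0,2), (0,3), (1,4), (1,5), (2,4), (2,5), (2,6), (3,5), (3,6)

α = atan 0.65 = 33.02°;  2α = 66.05°
n_0 = (+0.5794, -0.8151)
n_1 = (+0.9999, -0.0112)
n_2 = (+0.5019, +0.8649)
n_3 = (-0.3511, +0.9363)
n_4 = (-0.8906, -0.4548)
n_5 = (-0.4386, -0.8987)
n_6 = (+0.0916, -0.9958)
  (0,1): δ = 126.05°  ·
  (0,2): δ = 65.54°  ✓
  (0,3): δ = 14.85°  ✓
  (0,4): δ = 81.64°  ·
  (0,5): δ = 118.58°  ·
  (0,6): δ = 149.85°  ·
  (1,2): δ = 119.49°  ·
  (1,3): δ = 68.80°  ·
  (1,4): δ = 27.69°  ✓
  (1,5): δ = 64.63°  ✓
  (1,6): δ = 95.90°  ·
  (2,3): δ = 129.31°  ·
  (2,4): δ = 32.82°  ✓
  (2,5): δ = 4.12°  ✓
  (2,6): δ = 35.39°  ✓
  (3,4): δ = 83.51°  ·
  (3,5): δ = 46.57°  ✓
  (3,6): δ = 15.30°  ✓
  (4,5): δ = 143.06°  ·
  (4,6): δ = 111.79°  ·
  (5,6): δ = 148.73°  ·
antipodal pairs: 9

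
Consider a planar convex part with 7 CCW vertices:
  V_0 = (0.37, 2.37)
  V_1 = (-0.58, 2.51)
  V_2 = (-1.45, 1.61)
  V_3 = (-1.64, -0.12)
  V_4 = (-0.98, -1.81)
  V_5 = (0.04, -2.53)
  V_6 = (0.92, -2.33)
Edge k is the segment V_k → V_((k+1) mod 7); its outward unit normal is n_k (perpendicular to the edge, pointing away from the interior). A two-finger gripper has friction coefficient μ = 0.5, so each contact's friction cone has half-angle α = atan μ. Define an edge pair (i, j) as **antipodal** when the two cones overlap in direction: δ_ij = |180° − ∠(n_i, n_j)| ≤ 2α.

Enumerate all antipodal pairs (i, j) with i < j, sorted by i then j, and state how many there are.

α = atan 0.5 = 26.57°;  2α = 53.13°
n_0 = (+0.1458, +0.9893)
n_1 = (-0.7190, +0.6950)
n_2 = (-0.9940, +0.1092)
n_3 = (-0.9315, -0.3638)
n_4 = (-0.5767, -0.8170)
n_5 = (+0.2216, -0.9751)
n_6 = (+0.9932, +0.1162)
  (0,1): δ = 125.65°  ·
  (0,2): δ = 87.88°  ·
  (0,3): δ = 60.28°  ·
  (0,4): δ = 26.83°  ✓
  (0,5): δ = 21.19°  ✓
  (0,6): δ = 105.06°  ·
  (1,2): δ = 142.24°  ·
  (1,3): δ = 114.64°  ·
  (1,4): δ = 81.19°  ·
  (1,5): δ = 33.17°  ✓
  (1,6): δ = 50.70°  ✓
  (2,3): δ = 152.40°  ·
  (2,4): δ = 118.95°  ·
  (2,5): δ = 70.93°  ·
  (2,6): δ = 12.94°  ✓
  (3,4): δ = 146.55°  ·
  (3,5): δ = 98.53°  ·
  (3,6): δ = 14.66°  ✓
  (4,5): δ = 131.98°  ·
  (4,6): δ = 48.11°  ✓
  (5,6): δ = 96.13°  ·
antipodal pairs: 7

count = 7; pairs: (0,4), (0,5), (1,5), (1,6), (2,6), (3,6), (4,6)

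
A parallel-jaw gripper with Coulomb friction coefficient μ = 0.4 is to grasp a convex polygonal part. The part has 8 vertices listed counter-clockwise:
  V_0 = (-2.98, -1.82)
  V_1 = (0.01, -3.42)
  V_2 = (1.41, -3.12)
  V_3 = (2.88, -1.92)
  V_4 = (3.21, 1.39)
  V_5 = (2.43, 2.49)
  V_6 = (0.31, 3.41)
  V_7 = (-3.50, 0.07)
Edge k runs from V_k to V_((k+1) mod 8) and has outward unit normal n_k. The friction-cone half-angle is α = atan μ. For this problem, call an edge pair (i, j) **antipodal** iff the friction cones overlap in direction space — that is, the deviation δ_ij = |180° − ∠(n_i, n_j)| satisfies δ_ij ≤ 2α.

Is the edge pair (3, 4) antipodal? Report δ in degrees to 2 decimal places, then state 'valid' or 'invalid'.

α = atan 0.4 = 21.80°;  2α = 43.60°
edge 3: e_3 = (+0.33, +3.31);  n_3 = (+0.9951, -0.0992)
edge 4: e_4 = (-0.78, +1.10);  n_4 = (+0.8157, +0.5784)
∠(n_3, n_4) = 41.03°
δ = |180° − 41.03°| = 138.97°
138.97° > 2α = 43.60°  →  invalid

δ = 138.97°, invalid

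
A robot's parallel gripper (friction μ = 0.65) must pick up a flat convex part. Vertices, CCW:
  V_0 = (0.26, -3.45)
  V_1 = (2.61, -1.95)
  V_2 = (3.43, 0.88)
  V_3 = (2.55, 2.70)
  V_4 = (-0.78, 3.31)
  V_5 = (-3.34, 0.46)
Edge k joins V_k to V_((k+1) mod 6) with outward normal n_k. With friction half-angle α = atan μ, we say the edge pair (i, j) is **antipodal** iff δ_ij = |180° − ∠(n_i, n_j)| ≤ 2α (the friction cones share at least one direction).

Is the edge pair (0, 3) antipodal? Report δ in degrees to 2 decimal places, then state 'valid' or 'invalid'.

α = atan 0.65 = 33.02°;  2α = 66.05°
edge 0: e_0 = (+2.35, +1.50);  n_0 = (+0.5380, -0.8429)
edge 3: e_3 = (-3.33, +0.61);  n_3 = (+0.1802, +0.9836)
∠(n_0, n_3) = 137.07°
δ = |180° − 137.07°| = 42.93°
42.93° ≤ 2α = 66.05°  →  valid

δ = 42.93°, valid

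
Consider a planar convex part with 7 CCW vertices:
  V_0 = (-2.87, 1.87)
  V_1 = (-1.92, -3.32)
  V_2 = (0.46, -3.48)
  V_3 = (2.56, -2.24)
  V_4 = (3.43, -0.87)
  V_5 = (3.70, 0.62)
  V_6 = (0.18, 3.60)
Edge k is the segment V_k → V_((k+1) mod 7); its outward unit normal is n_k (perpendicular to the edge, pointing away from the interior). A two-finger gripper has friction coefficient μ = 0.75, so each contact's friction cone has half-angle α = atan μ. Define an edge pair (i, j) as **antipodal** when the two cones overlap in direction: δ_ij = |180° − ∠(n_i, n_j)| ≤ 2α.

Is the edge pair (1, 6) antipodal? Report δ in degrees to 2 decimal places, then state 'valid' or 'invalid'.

α = atan 0.75 = 36.87°;  2α = 73.74°
edge 1: e_1 = (+2.38, -0.16);  n_1 = (-0.0671, -0.9977)
edge 6: e_6 = (-3.05, -1.73);  n_6 = (-0.4934, +0.8698)
∠(n_1, n_6) = 146.59°
δ = |180° − 146.59°| = 33.41°
33.41° ≤ 2α = 73.74°  →  valid

δ = 33.41°, valid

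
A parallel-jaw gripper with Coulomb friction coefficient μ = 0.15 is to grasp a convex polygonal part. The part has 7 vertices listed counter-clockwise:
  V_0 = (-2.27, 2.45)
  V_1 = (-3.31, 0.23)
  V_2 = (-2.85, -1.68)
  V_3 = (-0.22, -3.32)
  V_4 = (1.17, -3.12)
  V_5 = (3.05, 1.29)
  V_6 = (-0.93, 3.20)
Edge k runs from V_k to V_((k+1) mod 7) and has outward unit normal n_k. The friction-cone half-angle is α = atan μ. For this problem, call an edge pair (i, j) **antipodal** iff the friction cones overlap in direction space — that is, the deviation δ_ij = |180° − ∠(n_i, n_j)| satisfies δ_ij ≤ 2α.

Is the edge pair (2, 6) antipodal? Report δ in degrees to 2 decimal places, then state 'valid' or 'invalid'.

α = atan 0.15 = 8.53°;  2α = 17.06°
edge 2: e_2 = (+2.63, -1.64);  n_2 = (-0.5291, -0.8485)
edge 6: e_6 = (-1.34, -0.75);  n_6 = (-0.4884, +0.8726)
∠(n_2, n_6) = 118.82°
δ = |180° − 118.82°| = 61.18°
61.18° > 2α = 17.06°  →  invalid

δ = 61.18°, invalid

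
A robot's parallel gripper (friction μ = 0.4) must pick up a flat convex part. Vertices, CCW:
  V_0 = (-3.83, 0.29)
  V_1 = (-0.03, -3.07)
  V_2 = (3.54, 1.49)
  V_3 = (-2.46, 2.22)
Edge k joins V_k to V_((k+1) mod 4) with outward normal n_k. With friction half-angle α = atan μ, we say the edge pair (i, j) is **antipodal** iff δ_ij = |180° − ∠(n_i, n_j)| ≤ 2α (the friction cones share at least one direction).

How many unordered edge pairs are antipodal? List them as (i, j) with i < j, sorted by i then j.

count = 2; pairs: (0,2), (1,3)

α = atan 0.4 = 21.80°;  2α = 43.60°
n_0 = (-0.6624, -0.7491)
n_1 = (+0.7874, -0.6164)
n_2 = (+0.1208, +0.9927)
n_3 = (-0.8154, +0.5788)
  (0,1): δ = 86.57°  ·
  (0,2): δ = 34.55°  ✓
  (0,3): δ = 96.11°  ·
  (1,2): δ = 58.88°  ·
  (1,3): δ = 2.69°  ✓
  (2,3): δ = 118.43°  ·
antipodal pairs: 2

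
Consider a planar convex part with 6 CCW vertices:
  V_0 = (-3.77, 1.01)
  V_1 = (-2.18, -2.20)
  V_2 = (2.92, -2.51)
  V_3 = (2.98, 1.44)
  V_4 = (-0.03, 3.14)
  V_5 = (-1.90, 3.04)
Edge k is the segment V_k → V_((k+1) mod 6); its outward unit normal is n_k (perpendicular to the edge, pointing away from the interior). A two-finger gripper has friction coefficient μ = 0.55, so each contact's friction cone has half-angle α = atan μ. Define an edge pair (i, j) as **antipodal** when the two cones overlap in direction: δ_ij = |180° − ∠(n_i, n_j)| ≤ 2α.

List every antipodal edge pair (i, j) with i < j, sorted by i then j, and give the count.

count = 6; pairs: (0,2), (0,3), (1,3), (1,4), (1,5), (2,5)

α = atan 0.55 = 28.81°;  2α = 57.62°
n_0 = (-0.8961, -0.4439)
n_1 = (-0.0607, -0.9982)
n_2 = (+0.9999, -0.0152)
n_3 = (+0.4918, +0.8707)
n_4 = (-0.0534, +0.9986)
n_5 = (-0.7355, +0.6775)
  (0,1): δ = 119.83°  ·
  (0,2): δ = 27.22°  ✓
  (0,3): δ = 34.19°  ✓
  (0,4): δ = 66.71°  ·
  (0,5): δ = 111.00°  ·
  (1,2): δ = 87.39°  ·
  (1,3): δ = 25.98°  ✓
  (1,4): δ = 6.54°  ✓
  (1,5): δ = 50.83°  ✓
  (2,3): δ = 118.59°  ·
  (2,4): δ = 86.07°  ·
  (2,5): δ = 41.78°  ✓
  (3,4): δ = 147.48°  ·
  (3,5): δ = 103.19°  ·
  (4,5): δ = 135.71°  ·
antipodal pairs: 6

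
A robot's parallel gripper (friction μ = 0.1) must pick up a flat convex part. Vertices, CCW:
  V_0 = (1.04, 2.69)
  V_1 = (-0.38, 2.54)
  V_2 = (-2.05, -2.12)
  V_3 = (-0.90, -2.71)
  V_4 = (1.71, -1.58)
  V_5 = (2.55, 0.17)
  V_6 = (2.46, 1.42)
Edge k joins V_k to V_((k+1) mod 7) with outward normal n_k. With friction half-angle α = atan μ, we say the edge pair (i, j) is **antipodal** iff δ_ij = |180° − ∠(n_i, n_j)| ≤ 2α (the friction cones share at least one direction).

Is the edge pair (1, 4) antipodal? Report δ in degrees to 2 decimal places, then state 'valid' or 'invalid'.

δ = 5.92°, valid

α = atan 0.1 = 5.71°;  2α = 11.42°
edge 1: e_1 = (-1.67, -4.66);  n_1 = (-0.9414, +0.3374)
edge 4: e_4 = (+0.84, +1.75);  n_4 = (+0.9015, -0.4327)
∠(n_1, n_4) = 174.08°
δ = |180° − 174.08°| = 5.92°
5.92° ≤ 2α = 11.42°  →  valid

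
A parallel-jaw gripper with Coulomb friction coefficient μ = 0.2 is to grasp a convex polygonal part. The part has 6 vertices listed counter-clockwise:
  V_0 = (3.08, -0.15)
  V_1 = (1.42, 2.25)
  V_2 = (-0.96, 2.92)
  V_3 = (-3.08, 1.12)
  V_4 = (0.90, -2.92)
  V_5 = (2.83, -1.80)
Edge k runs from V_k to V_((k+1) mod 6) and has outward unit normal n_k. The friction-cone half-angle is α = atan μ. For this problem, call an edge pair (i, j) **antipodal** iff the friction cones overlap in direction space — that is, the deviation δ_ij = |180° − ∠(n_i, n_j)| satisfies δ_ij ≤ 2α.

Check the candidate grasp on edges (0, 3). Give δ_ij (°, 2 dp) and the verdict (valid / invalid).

δ = 9.90°, valid

α = atan 0.2 = 11.31°;  2α = 22.62°
edge 0: e_0 = (-1.66, +2.40);  n_0 = (+0.8224, +0.5689)
edge 3: e_3 = (+3.98, -4.04);  n_3 = (-0.7124, -0.7018)
∠(n_0, n_3) = 170.10°
δ = |180° − 170.10°| = 9.90°
9.90° ≤ 2α = 22.62°  →  valid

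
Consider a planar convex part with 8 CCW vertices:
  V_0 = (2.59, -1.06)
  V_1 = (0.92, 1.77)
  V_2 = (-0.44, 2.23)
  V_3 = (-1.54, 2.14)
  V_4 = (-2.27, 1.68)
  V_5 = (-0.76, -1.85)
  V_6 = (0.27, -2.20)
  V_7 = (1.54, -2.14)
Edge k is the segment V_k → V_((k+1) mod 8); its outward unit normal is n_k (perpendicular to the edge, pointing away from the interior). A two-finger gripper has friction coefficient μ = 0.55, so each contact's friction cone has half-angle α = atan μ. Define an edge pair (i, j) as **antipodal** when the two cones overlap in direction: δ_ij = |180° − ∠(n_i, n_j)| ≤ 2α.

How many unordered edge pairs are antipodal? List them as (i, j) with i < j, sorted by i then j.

α = atan 0.55 = 28.81°;  2α = 57.62°
n_0 = (+0.8612, +0.5082)
n_1 = (+0.3204, +0.9473)
n_2 = (-0.0815, +0.9967)
n_3 = (-0.5331, +0.8460)
n_4 = (-0.9194, -0.3933)
n_5 = (-0.3217, -0.9468)
n_6 = (+0.0472, -0.9989)
n_7 = (+0.7170, -0.6971)
  (0,1): δ = 139.23°  ·
  (0,2): δ = 115.87°  ·
  (0,3): δ = 88.33°  ·
  (0,4): δ = 7.39°  ✓
  (0,5): δ = 40.69°  ✓
  (0,6): δ = 62.16°  ·
  (0,7): δ = 105.26°  ·
  (1,2): δ = 156.64°  ·
  (1,3): δ = 129.10°  ·
  (1,4): δ = 48.15°  ✓
  (1,5): δ = 0.08°  ✓
  (1,6): δ = 21.39°  ✓
  (1,7): δ = 64.49°  ·
  (2,3): δ = 152.46°  ·
  (2,4): δ = 71.52°  ·
  (2,5): δ = 23.45°  ✓
  (2,6): δ = 1.97°  ✓
  (2,7): δ = 41.13°  ✓
  (3,4): δ = 99.06°  ·
  (3,5): δ = 50.98°  ✓
  (3,6): δ = 29.51°  ✓
  (3,7): δ = 13.59°  ✓
  (4,5): δ = 131.93°  ·
  (4,6): δ = 110.45°  ·
  (4,7): δ = 67.35°  ·
  (5,6): δ = 158.53°  ·
  (5,7): δ = 115.43°  ·
  (6,7): δ = 136.90°  ·
antipodal pairs: 11

count = 11; pairs: (0,4), (0,5), (1,4), (1,5), (1,6), (2,5), (2,6), (2,7), (3,5), (3,6), (3,7)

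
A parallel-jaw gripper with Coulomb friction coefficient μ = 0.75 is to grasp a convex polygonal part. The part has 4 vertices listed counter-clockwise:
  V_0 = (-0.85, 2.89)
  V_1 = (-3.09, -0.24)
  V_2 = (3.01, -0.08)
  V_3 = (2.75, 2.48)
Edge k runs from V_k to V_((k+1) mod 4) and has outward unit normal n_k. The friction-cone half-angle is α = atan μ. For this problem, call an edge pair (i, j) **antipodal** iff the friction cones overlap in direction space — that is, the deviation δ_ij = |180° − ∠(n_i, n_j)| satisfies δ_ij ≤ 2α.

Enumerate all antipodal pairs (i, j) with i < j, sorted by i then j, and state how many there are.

α = atan 0.75 = 36.87°;  2α = 73.74°
n_0 = (-0.8132, +0.5820)
n_1 = (+0.0262, -0.9997)
n_2 = (+0.9949, +0.1010)
n_3 = (+0.1132, +0.9936)
  (0,1): δ = 52.91°  ✓
  (0,2): δ = 41.39°  ✓
  (0,3): δ = 119.09°  ·
  (1,2): δ = 85.70°  ·
  (1,3): δ = 8.00°  ✓
  (2,3): δ = 102.30°  ·
antipodal pairs: 3

count = 3; pairs: (0,1), (0,2), (1,3)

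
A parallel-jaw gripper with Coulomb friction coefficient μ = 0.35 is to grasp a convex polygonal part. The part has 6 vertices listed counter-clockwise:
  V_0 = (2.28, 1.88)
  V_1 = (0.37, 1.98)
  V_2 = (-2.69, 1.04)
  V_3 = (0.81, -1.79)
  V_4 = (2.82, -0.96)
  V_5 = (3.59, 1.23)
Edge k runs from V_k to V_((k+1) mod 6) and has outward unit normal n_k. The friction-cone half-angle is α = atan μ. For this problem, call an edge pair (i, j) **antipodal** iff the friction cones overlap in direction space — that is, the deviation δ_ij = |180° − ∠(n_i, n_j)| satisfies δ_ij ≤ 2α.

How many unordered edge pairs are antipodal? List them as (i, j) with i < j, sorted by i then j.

count = 4; pairs: (0,2), (0,3), (1,3), (2,5)

α = atan 0.35 = 19.29°;  2α = 38.58°
n_0 = (+0.0523, +0.9986)
n_1 = (-0.2936, +0.9559)
n_2 = (-0.6288, -0.7776)
n_3 = (+0.3817, -0.9243)
n_4 = (+0.9434, -0.3317)
n_5 = (+0.4445, +0.8958)
  (0,1): δ = 159.93°  ·
  (0,2): δ = 35.96°  ✓
  (0,3): δ = 25.43°  ✓
  (0,4): δ = 73.63°  ·
  (0,5): δ = 156.61°  ·
  (1,2): δ = 56.03°  ·
  (1,3): δ = 5.36°  ✓
  (1,4): δ = 53.55°  ·
  (1,5): δ = 136.53°  ·
  (2,3): δ = 118.60°  ·
  (2,4): δ = 70.41°  ·
  (2,5): δ = 12.57°  ✓
  (3,4): δ = 131.81°  ·
  (3,5): δ = 48.83°  ·
  (4,5): δ = 97.02°  ·
antipodal pairs: 4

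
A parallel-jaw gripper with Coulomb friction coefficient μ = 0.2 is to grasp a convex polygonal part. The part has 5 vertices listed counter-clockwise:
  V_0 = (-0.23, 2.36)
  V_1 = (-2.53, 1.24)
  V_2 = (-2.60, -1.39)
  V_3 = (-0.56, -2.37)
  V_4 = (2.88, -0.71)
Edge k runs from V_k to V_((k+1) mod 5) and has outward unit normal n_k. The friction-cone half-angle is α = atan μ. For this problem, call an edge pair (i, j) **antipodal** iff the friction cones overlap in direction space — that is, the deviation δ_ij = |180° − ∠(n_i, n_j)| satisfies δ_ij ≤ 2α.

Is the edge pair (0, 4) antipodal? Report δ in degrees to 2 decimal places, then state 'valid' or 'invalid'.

δ = 109.41°, invalid

α = atan 0.2 = 11.31°;  2α = 22.62°
edge 0: e_0 = (-2.30, -1.12);  n_0 = (-0.4378, +0.8991)
edge 4: e_4 = (-3.11, +3.07);  n_4 = (+0.7025, +0.7117)
∠(n_0, n_4) = 70.59°
δ = |180° − 70.59°| = 109.41°
109.41° > 2α = 22.62°  →  invalid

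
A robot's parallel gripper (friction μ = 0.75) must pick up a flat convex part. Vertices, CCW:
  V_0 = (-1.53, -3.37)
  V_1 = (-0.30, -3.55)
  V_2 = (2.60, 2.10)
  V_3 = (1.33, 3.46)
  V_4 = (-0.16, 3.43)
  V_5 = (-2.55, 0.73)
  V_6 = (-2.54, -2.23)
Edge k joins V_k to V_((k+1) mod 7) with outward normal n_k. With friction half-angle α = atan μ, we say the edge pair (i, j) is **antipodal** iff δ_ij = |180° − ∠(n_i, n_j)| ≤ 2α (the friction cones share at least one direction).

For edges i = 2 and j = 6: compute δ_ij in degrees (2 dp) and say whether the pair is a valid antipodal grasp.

δ = 1.50°, valid

α = atan 0.75 = 36.87°;  2α = 73.74°
edge 2: e_2 = (-1.27, +1.36);  n_2 = (+0.7309, +0.6825)
edge 6: e_6 = (+1.01, -1.14);  n_6 = (-0.7485, -0.6631)
∠(n_2, n_6) = 178.50°
δ = |180° − 178.50°| = 1.50°
1.50° ≤ 2α = 73.74°  →  valid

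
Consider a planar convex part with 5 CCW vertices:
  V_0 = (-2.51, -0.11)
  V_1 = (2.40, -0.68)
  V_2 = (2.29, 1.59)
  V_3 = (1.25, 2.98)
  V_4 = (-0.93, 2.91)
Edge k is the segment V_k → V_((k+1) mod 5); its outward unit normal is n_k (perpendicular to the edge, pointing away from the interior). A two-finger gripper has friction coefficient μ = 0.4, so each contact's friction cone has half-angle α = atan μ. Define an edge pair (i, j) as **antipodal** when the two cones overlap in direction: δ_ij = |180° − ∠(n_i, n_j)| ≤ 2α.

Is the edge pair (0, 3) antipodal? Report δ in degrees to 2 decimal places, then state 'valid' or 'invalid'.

α = atan 0.4 = 21.80°;  2α = 43.60°
edge 0: e_0 = (+4.91, -0.57);  n_0 = (-0.1153, -0.9933)
edge 3: e_3 = (-2.18, -0.07);  n_3 = (-0.0321, +0.9995)
∠(n_0, n_3) = 171.54°
δ = |180° − 171.54°| = 8.46°
8.46° ≤ 2α = 43.60°  →  valid

δ = 8.46°, valid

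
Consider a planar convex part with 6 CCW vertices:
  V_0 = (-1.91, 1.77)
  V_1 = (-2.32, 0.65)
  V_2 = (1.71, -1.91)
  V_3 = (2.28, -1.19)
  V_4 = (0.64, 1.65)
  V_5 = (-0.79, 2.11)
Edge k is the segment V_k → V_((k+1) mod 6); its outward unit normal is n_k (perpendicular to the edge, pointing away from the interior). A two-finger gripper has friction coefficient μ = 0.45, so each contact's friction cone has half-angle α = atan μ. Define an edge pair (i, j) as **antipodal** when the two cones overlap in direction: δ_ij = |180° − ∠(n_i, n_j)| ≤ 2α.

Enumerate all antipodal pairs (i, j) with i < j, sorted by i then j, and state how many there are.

count = 4; pairs: (0,2), (1,3), (1,4), (2,5)

α = atan 0.45 = 24.23°;  2α = 48.46°
n_0 = (-0.9391, +0.3438)
n_1 = (-0.5362, -0.8441)
n_2 = (+0.7840, -0.6207)
n_3 = (+0.8660, +0.5001)
n_4 = (+0.3062, +0.9520)
n_5 = (-0.2905, +0.9569)
  (0,1): δ = 102.32°  ·
  (0,2): δ = 18.26°  ✓
  (0,3): δ = 50.11°  ·
  (0,4): δ = 92.27°  ·
  (0,5): δ = 126.99°  ·
  (1,2): δ = 95.94°  ·
  (1,3): δ = 27.57°  ✓
  (1,4): δ = 14.59°  ✓
  (1,5): δ = 49.31°  ·
  (2,3): δ = 111.63°  ·
  (2,4): δ = 69.46°  ·
  (2,5): δ = 34.75°  ✓
  (3,4): δ = 137.84°  ·
  (3,5): δ = 103.12°  ·
  (4,5): δ = 145.28°  ·
antipodal pairs: 4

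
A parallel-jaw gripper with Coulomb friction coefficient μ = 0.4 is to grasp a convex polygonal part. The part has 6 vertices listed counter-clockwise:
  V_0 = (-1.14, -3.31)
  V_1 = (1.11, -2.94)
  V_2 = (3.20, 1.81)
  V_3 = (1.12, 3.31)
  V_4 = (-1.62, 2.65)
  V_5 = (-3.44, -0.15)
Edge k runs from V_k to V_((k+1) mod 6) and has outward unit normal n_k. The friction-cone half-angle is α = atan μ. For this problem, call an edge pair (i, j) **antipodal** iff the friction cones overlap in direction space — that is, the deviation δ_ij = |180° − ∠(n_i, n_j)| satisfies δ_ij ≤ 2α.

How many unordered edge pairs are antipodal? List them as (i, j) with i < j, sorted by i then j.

α = atan 0.4 = 21.80°;  2α = 43.60°
n_0 = (+0.1623, -0.9867)
n_1 = (+0.9153, -0.4027)
n_2 = (+0.5849, +0.8111)
n_3 = (-0.2342, +0.9722)
n_4 = (-0.8384, +0.5450)
n_5 = (-0.8085, -0.5885)
  (0,1): δ = 123.09°  ·
  (0,2): δ = 45.14°  ·
  (0,3): δ = 4.20°  ✓
  (0,4): δ = 47.64°  ·
  (0,5): δ = 116.71°  ·
  (1,2): δ = 102.05°  ·
  (1,3): δ = 52.71°  ·
  (1,4): δ = 9.27°  ✓
  (1,5): δ = 59.80°  ·
  (2,3): δ = 130.66°  ·
  (2,4): δ = 87.23°  ·
  (2,5): δ = 18.15°  ✓
  (3,4): δ = 136.57°  ·
  (3,5): δ = 67.49°  ·
  (4,5): δ = 110.93°  ·
antipodal pairs: 3

count = 3; pairs: (0,3), (1,4), (2,5)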